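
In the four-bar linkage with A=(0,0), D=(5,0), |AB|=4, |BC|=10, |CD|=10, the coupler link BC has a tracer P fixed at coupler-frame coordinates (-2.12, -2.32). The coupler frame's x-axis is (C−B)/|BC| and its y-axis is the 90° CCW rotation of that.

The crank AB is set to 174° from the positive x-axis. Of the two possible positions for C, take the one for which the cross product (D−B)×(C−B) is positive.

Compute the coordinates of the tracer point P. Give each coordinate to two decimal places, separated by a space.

-3.00 -2.57

A=(0,0), D=(5.00,0)
B = A + 4.00·(cos174°, sin174°) = (-3.9781, 0.4181)
|BD| = 8.9878
circle(B,10.00) ∩ circle(D,10.00): a=4.4939, h=8.9334
  candidates: C₊=(0.9265,9.1327) cross=80.291; C₋=(0.0954,-8.7146) cross=-80.291
  mode + wants cross > 0 → take C=(0.9265,9.1327) (cross=80.291)
ex = (C−B)/|BC| = (0.4905,0.8715); ey = (-0.8715,0.4905)
P = B + -2.12·ex + -2.32·ey = (-2.9961,-2.5673)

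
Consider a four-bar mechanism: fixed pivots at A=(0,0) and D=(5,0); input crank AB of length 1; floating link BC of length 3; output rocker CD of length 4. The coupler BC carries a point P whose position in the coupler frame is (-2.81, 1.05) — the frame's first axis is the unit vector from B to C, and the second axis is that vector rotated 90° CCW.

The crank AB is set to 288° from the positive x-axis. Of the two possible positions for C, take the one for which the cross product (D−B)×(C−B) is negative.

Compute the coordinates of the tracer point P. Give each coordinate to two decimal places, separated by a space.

A=(0,0), D=(5.00,0)
B = A + 1.00·(cos288°, sin288°) = (0.3090, -0.9511)
|BD| = 4.7864
circle(B,3.00) ∩ circle(D,4.00): a=1.6620, h=2.4976
  candidates: C₊=(1.4416,1.8269) cross=11.954; C₋=(2.4341,-3.0686) cross=-11.954
  mode - wants cross < 0 → take C=(2.4341,-3.0686) (cross=-11.954)
ex = (C−B)/|BC| = (0.7084,-0.7058); ey = (0.7058,0.7084)
P = B + -2.81·ex + 1.05·ey = (-0.9404,1.7762)

-0.94 1.78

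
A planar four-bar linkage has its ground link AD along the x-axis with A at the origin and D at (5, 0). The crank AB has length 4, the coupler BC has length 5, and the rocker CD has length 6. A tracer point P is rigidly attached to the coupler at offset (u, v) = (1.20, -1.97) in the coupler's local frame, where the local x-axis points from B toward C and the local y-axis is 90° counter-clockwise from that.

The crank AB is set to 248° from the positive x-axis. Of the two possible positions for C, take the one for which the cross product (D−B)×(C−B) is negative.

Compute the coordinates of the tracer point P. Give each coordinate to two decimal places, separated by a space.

-1.18 -5.99

A=(0,0), D=(5.00,0)
B = A + 4.00·(cos248°, sin248°) = (-1.4984, -3.7087)
|BD| = 7.4823
circle(B,5.00) ∩ circle(D,6.00): a=3.0061, h=3.9954
  candidates: C₊=(-0.8681,1.2514) cross=29.895; C₋=(3.0928,-5.6888) cross=-29.895
  mode - wants cross < 0 → take C=(3.0928,-5.6888) (cross=-29.895)
ex = (C−B)/|BC| = (0.9182,-0.3960); ey = (0.3960,0.9182)
P = B + 1.20·ex + -1.97·ey = (-1.1767,-5.9929)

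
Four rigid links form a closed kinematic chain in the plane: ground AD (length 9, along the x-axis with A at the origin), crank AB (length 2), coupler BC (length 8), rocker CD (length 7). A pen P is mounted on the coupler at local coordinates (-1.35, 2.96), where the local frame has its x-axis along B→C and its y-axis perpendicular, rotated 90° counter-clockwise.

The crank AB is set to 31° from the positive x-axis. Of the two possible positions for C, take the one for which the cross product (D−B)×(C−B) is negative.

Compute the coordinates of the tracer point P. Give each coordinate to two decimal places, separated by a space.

A=(0,0), D=(9.00,0)
B = A + 2.00·(cos31°, sin31°) = (1.7143, 1.0301)
|BD| = 7.3581
circle(B,8.00) ∩ circle(D,7.00): a=4.6983, h=6.4750
  candidates: C₊=(7.2729,6.7836) cross=47.644; C₋=(5.4600,-6.0389) cross=-47.644
  mode - wants cross < 0 → take C=(5.4600,-6.0389) (cross=-47.644)
ex = (C−B)/|BC| = (0.4682,-0.8836); ey = (0.8836,0.4682)
P = B + -1.35·ex + 2.96·ey = (3.6978,3.6088)

3.70 3.61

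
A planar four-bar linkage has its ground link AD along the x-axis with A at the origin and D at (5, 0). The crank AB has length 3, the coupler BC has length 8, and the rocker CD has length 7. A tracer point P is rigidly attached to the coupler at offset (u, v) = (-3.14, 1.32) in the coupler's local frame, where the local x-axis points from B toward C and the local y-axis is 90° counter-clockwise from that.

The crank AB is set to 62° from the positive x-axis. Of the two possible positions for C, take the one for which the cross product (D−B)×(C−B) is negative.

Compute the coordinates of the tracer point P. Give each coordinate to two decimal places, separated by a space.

A=(0,0), D=(5.00,0)
B = A + 3.00·(cos62°, sin62°) = (1.4084, 2.6488)
|BD| = 4.4627
circle(B,8.00) ∩ circle(D,7.00): a=3.9119, h=6.9783
  candidates: C₊=(8.6987,5.9430) cross=31.142; C₋=(0.4148,-5.2892) cross=-31.142
  mode - wants cross < 0 → take C=(0.4148,-5.2892) (cross=-31.142)
ex = (C−B)/|BC| = (-0.1242,-0.9923); ey = (0.9923,-0.1242)
P = B + -3.14·ex + 1.32·ey = (3.1082,5.6006)

3.11 5.60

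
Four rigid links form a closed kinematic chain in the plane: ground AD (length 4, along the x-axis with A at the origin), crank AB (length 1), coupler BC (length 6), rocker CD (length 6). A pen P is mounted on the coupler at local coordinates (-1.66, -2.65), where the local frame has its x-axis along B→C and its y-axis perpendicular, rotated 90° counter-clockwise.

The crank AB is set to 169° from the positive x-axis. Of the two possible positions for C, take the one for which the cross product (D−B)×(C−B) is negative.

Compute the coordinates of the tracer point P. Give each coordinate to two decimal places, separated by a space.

-4.06 0.72

A=(0,0), D=(4.00,0)
B = A + 1.00·(cos169°, sin169°) = (-0.9816, 0.1908)
|BD| = 4.9853
circle(B,6.00) ∩ circle(D,6.00): a=2.4926, h=5.4577
  candidates: C₊=(1.7181,5.5491) cross=27.208; C₋=(1.3003,-5.3583) cross=-27.208
  mode - wants cross < 0 → take C=(1.3003,-5.3583) (cross=-27.208)
ex = (C−B)/|BC| = (0.3803,-0.9249); ey = (0.9249,0.3803)
P = B + -1.66·ex + -2.65·ey = (-4.0638,0.7182)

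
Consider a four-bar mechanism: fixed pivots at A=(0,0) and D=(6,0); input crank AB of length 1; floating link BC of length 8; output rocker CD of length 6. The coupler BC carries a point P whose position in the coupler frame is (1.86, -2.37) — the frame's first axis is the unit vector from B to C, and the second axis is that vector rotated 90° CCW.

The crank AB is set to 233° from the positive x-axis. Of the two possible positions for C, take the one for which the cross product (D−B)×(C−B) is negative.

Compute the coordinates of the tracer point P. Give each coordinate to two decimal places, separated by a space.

-0.72 -3.81

A=(0,0), D=(6.00,0)
B = A + 1.00·(cos233°, sin233°) = (-0.6018, -0.7986)
|BD| = 6.6499
circle(B,8.00) ∩ circle(D,6.00): a=5.4303, h=5.8747
  candidates: C₊=(4.0836,5.6857) cross=39.067; C₋=(5.4947,-5.9787) cross=-39.067
  mode - wants cross < 0 → take C=(5.4947,-5.9787) (cross=-39.067)
ex = (C−B)/|BC| = (0.7621,-0.6475); ey = (0.6475,0.7621)
P = B + 1.86·ex + -2.37·ey = (-0.7190,-3.8091)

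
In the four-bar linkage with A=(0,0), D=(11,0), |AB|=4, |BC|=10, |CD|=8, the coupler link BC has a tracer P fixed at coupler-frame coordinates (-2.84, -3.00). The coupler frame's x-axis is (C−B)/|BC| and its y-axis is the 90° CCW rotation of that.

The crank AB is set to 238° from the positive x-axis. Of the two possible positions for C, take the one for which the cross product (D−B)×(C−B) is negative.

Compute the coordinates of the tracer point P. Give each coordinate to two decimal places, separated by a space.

A=(0,0), D=(11.00,0)
B = A + 4.00·(cos238°, sin238°) = (-2.1197, -3.3922)
|BD| = 13.5511
circle(B,10.00) ∩ circle(D,8.00): a=8.1039, h=5.8590
  candidates: C₊=(4.2595,4.3088) cross=79.395; C₋=(7.1928,-7.0360) cross=-79.395
  mode - wants cross < 0 → take C=(7.1928,-7.0360) (cross=-79.395)
ex = (C−B)/|BC| = (0.9312,-0.3644); ey = (0.3644,0.9312)
P = B + -2.84·ex + -3.00·ey = (-5.8576,-5.1511)

-5.86 -5.15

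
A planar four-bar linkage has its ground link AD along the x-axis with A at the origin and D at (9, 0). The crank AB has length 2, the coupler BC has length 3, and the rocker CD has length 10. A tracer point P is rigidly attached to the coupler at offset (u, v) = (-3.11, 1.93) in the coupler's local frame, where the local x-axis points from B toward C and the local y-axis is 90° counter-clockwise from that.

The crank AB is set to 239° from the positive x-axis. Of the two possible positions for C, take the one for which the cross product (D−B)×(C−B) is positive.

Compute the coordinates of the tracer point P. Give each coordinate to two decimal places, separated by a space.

A=(0,0), D=(9.00,0)
B = A + 2.00·(cos239°, sin239°) = (-1.0301, -1.7143)
|BD| = 10.1755
circle(B,3.00) ∩ circle(D,10.00): a=0.6163, h=2.9360
  candidates: C₊=(-0.9173,1.2835) cross=29.876; C₋=(0.0720,-4.5046) cross=-29.876
  mode + wants cross > 0 → take C=(-0.9173,1.2835) (cross=29.876)
ex = (C−B)/|BC| = (0.0376,0.9993); ey = (-0.9993,0.0376)
P = B + -3.11·ex + 1.93·ey = (-3.0756,-4.7496)

-3.08 -4.75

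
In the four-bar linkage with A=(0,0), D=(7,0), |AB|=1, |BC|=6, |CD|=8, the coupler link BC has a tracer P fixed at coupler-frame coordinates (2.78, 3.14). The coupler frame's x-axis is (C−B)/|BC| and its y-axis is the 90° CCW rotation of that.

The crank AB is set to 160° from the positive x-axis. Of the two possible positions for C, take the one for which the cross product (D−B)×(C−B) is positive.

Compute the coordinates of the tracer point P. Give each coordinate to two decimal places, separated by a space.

A=(0,0), D=(7.00,0)
B = A + 1.00·(cos160°, sin160°) = (-0.9397, 0.3420)
|BD| = 7.9471
circle(B,6.00) ∩ circle(D,8.00): a=2.2119, h=5.5774
  candidates: C₊=(1.5102,5.8191) cross=44.324; C₋=(1.0301,-5.3254) cross=-44.324
  mode + wants cross > 0 → take C=(1.5102,5.8191) (cross=44.324)
ex = (C−B)/|BC| = (0.4083,0.9128); ey = (-0.9128,0.4083)
P = B + 2.78·ex + 3.14·ey = (-2.6709,4.1618)

-2.67 4.16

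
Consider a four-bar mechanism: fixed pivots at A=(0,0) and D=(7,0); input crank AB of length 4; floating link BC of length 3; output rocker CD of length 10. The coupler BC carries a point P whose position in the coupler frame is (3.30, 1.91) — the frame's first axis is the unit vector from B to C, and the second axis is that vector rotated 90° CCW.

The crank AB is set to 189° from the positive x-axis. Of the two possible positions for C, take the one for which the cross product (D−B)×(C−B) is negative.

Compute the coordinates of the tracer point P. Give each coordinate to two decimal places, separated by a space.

-0.66 -2.54

A=(0,0), D=(7.00,0)
B = A + 4.00·(cos189°, sin189°) = (-3.9508, -0.6257)
|BD| = 10.9686
circle(B,3.00) ∩ circle(D,10.00): a=1.3361, h=2.6860
  candidates: C₊=(-2.7701,2.1322) cross=29.462; C₋=(-2.4636,-3.2312) cross=-29.462
  mode - wants cross < 0 → take C=(-2.4636,-3.2312) (cross=-29.462)
ex = (C−B)/|BC| = (0.4957,-0.8685); ey = (0.8685,0.4957)
P = B + 3.30·ex + 1.91·ey = (-0.6561,-2.5449)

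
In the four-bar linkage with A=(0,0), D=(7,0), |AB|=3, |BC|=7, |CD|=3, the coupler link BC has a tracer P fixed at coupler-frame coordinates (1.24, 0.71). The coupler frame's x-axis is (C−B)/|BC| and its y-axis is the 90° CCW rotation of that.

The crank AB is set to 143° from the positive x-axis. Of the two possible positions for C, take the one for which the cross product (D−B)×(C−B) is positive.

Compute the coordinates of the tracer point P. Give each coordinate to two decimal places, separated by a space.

-1.16 2.52

A=(0,0), D=(7.00,0)
B = A + 3.00·(cos143°, sin143°) = (-2.3959, 1.8054)
|BD| = 9.5678
circle(B,7.00) ∩ circle(D,3.00): a=6.8742, h=1.3209
  candidates: C₊=(4.6041,1.8054) cross=12.638; C₋=(4.1056,-0.7889) cross=-12.638
  mode + wants cross > 0 → take C=(4.6041,1.8054) (cross=12.638)
ex = (C−B)/|BC| = (1.0000,-0.0000); ey = (0.0000,1.0000)
P = B + 1.24·ex + 0.71·ey = (-1.1559,2.5154)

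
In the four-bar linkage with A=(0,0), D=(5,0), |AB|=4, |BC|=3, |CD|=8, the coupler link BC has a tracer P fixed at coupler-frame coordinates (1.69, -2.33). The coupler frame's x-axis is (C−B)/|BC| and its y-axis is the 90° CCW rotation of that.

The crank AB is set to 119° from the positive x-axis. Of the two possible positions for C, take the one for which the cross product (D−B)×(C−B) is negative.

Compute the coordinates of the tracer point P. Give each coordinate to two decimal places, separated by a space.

A=(0,0), D=(5.00,0)
B = A + 4.00·(cos119°, sin119°) = (-1.9392, 3.4985)
|BD| = 7.7713
circle(B,3.00) ∩ circle(D,8.00): a=0.3469, h=2.9799
  candidates: C₊=(-0.2880,6.0031) cross=23.157; C₋=(-2.9709,0.6815) cross=-23.157
  mode - wants cross < 0 → take C=(-2.9709,0.6815) (cross=-23.157)
ex = (C−B)/|BC| = (-0.3439,-0.9390); ey = (0.9390,-0.3439)
P = B + 1.69·ex + -2.33·ey = (-4.7083,2.7128)

-4.71 2.71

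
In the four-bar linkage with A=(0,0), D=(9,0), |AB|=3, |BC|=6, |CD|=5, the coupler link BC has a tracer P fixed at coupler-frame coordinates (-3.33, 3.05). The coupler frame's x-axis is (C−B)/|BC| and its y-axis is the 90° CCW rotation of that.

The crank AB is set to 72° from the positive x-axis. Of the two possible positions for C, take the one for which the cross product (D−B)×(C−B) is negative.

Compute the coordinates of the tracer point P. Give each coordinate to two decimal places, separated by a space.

A=(0,0), D=(9.00,0)
B = A + 3.00·(cos72°, sin72°) = (0.9271, 2.8532)
|BD| = 8.5623
circle(B,6.00) ∩ circle(D,5.00): a=4.9235, h=3.4292
  candidates: C₊=(6.7118,4.4457) cross=29.361; C₋=(4.4265,-2.0206) cross=-29.361
  mode - wants cross < 0 → take C=(4.4265,-2.0206) (cross=-29.361)
ex = (C−B)/|BC| = (0.5832,-0.8123); ey = (0.8123,0.5832)
P = B + -3.33·ex + 3.05·ey = (1.4624,7.3370)

1.46 7.34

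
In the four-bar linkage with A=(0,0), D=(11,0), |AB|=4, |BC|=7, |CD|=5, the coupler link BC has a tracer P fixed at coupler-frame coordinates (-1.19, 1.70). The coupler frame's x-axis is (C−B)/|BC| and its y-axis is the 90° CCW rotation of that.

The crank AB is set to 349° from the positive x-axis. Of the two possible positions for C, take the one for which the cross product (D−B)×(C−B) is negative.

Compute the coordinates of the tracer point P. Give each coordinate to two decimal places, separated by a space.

3.94 1.31

A=(0,0), D=(11.00,0)
B = A + 4.00·(cos349°, sin349°) = (3.9265, -0.7632)
|BD| = 7.1145
circle(B,7.00) ∩ circle(D,5.00): a=5.2440, h=4.6369
  candidates: C₊=(8.6428,4.4095) cross=32.989; C₋=(9.6376,-4.8108) cross=-32.989
  mode - wants cross < 0 → take C=(9.6376,-4.8108) (cross=-32.989)
ex = (C−B)/|BC| = (0.8159,-0.5782); ey = (0.5782,0.8159)
P = B + -1.19·ex + 1.70·ey = (3.9386,1.3118)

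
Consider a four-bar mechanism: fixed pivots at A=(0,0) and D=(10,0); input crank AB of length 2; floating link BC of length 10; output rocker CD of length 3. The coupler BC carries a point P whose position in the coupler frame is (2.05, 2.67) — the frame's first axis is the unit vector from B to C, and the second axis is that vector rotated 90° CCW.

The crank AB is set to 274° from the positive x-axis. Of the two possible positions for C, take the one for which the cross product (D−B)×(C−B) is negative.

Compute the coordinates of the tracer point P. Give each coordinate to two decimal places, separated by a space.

2.45 0.46

A=(0,0), D=(10.00,0)
B = A + 2.00·(cos274°, sin274°) = (0.1395, -1.9951)
|BD| = 10.0603
circle(B,10.00) ∩ circle(D,3.00): a=9.5529, h=2.9568
  candidates: C₊=(8.9163,2.7974) cross=29.746; C₋=(10.0890,-2.9987) cross=-29.746
  mode - wants cross < 0 → take C=(10.0890,-2.9987) (cross=-29.746)
ex = (C−B)/|BC| = (0.9950,-0.1004); ey = (0.1004,0.9950)
P = B + 2.05·ex + 2.67·ey = (2.4471,0.4557)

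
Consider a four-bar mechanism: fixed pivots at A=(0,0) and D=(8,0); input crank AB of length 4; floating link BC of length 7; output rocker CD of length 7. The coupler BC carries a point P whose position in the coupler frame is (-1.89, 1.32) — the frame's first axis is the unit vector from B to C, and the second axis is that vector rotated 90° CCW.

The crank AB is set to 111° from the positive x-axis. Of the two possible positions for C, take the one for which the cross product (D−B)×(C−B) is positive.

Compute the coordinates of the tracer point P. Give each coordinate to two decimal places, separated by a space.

A=(0,0), D=(8.00,0)
B = A + 4.00·(cos111°, sin111°) = (-1.4335, 3.7343)
|BD| = 10.1457
circle(B,7.00) ∩ circle(D,7.00): a=5.0729, h=4.8235
  candidates: C₊=(5.0586,6.3520) cross=48.938; C₋=(1.5079,-2.6177) cross=-48.938
  mode + wants cross > 0 → take C=(5.0586,6.3520) (cross=48.938)
ex = (C−B)/|BC| = (0.9274,0.3740); ey = (-0.3740,0.9274)
P = B + -1.89·ex + 1.32·ey = (-3.6800,4.2518)

-3.68 4.25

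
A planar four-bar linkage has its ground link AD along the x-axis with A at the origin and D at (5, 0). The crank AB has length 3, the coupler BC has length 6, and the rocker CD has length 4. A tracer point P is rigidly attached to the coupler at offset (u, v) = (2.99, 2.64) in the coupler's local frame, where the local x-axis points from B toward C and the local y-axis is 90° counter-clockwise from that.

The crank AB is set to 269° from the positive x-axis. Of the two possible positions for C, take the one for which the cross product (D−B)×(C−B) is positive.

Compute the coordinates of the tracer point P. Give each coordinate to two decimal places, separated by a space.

A=(0,0), D=(5.00,0)
B = A + 3.00·(cos269°, sin269°) = (-0.0524, -2.9995)
|BD| = 5.8757
circle(B,6.00) ∩ circle(D,4.00): a=4.6398, h=3.8043
  candidates: C₊=(1.9952,2.6403) cross=22.353; C₋=(5.8794,-3.9021) cross=-22.353
  mode + wants cross > 0 → take C=(1.9952,2.6403) (cross=22.353)
ex = (C−B)/|BC| = (0.3413,0.9400); ey = (-0.9400,0.3413)
P = B + 2.99·ex + 2.64·ey = (-1.5135,0.7119)

-1.51 0.71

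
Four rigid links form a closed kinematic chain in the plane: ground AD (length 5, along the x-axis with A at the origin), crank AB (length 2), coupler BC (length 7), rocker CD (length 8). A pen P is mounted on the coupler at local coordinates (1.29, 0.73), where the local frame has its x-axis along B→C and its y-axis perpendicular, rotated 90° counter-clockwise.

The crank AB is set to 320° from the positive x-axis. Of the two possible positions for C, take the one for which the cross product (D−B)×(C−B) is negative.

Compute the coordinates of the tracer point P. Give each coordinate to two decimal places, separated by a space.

2.64 -2.27

A=(0,0), D=(5.00,0)
B = A + 2.00·(cos320°, sin320°) = (1.5321, -1.2856)
|BD| = 3.6985
circle(B,7.00) ∩ circle(D,8.00): a=-0.1786, h=6.9977
  candidates: C₊=(-1.0677,5.2137) cross=25.881; C₋=(3.7970,-7.9090) cross=-25.881
  mode - wants cross < 0 → take C=(3.7970,-7.9090) (cross=-25.881)
ex = (C−B)/|BC| = (0.3236,-0.9462); ey = (0.9462,0.3236)
P = B + 1.29·ex + 0.73·ey = (2.6402,-2.2700)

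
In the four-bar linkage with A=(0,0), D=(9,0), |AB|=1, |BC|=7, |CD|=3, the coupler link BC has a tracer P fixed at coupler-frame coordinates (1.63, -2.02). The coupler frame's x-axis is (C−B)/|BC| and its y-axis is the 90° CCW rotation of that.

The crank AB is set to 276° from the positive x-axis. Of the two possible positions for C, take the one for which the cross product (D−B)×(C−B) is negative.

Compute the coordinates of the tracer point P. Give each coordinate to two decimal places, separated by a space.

A=(0,0), D=(9.00,0)
B = A + 1.00·(cos276°, sin276°) = (0.1045, -0.9945)
|BD| = 8.9509
circle(B,7.00) ∩ circle(D,3.00): a=6.7099, h=1.9944
  candidates: C₊=(6.5512,1.7331) cross=17.852; C₋=(6.9944,-2.2311) cross=-17.852
  mode - wants cross < 0 → take C=(6.9944,-2.2311) (cross=-17.852)
ex = (C−B)/|BC| = (0.9843,-0.1767); ey = (0.1767,0.9843)
P = B + 1.63·ex + -2.02·ey = (1.3521,-3.2707)

1.35 -3.27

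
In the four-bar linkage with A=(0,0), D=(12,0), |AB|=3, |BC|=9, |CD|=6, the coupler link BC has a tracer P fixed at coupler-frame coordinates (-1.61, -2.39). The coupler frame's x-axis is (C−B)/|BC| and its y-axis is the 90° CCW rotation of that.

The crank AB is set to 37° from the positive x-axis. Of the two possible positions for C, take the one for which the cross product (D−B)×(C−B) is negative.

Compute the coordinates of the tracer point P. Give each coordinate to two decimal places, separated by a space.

-0.45 1.38

A=(0,0), D=(12.00,0)
B = A + 3.00·(cos37°, sin37°) = (2.3959, 1.8054)
|BD| = 9.7723
circle(B,9.00) ∩ circle(D,6.00): a=7.1886, h=5.4152
  candidates: C₊=(10.4612,5.7993) cross=52.919; C₋=(8.4603,-4.8446) cross=-52.919
  mode - wants cross < 0 → take C=(8.4603,-4.8446) (cross=-52.919)
ex = (C−B)/|BC| = (0.6738,-0.7389); ey = (0.7389,0.6738)
P = B + -1.61·ex + -2.39·ey = (-0.4549,1.3846)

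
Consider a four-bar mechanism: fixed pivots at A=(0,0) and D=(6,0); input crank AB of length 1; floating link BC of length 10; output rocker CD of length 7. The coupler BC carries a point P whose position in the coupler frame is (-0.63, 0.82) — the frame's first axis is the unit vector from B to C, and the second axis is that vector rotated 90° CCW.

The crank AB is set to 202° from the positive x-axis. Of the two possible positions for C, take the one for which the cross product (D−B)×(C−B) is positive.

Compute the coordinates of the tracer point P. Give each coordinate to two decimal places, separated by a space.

A=(0,0), D=(6.00,0)
B = A + 1.00·(cos202°, sin202°) = (-0.9272, -0.3746)
|BD| = 6.9373
circle(B,10.00) ∩ circle(D,7.00): a=7.1444, h=6.9969
  candidates: C₊=(5.8290,6.9979) cross=48.540; C₋=(6.5847,-6.9755) cross=-48.540
  mode + wants cross > 0 → take C=(5.8290,6.9979) (cross=48.540)
ex = (C−B)/|BC| = (0.6756,0.7373); ey = (-0.7373,0.6756)
P = B + -0.63·ex + 0.82·ey = (-1.9574,-0.2851)

-1.96 -0.29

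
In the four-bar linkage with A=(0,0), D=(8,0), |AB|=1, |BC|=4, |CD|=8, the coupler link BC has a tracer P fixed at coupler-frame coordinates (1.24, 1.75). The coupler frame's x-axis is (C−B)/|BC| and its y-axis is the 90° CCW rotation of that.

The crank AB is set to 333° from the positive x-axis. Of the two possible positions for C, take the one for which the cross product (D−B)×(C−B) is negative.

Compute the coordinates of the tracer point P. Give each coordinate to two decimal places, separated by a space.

2.77 -1.49

A=(0,0), D=(8.00,0)
B = A + 1.00·(cos333°, sin333°) = (0.8910, -0.4540)
|BD| = 7.1235
circle(B,4.00) ∩ circle(D,8.00): a=0.1926, h=3.9954
  candidates: C₊=(0.8286,3.5455) cross=28.461; C₋=(1.3378,-4.4290) cross=-28.461
  mode - wants cross < 0 → take C=(1.3378,-4.4290) (cross=-28.461)
ex = (C−B)/|BC| = (0.1117,-0.9937); ey = (0.9937,0.1117)
P = B + 1.24·ex + 1.75·ey = (2.7686,-1.4907)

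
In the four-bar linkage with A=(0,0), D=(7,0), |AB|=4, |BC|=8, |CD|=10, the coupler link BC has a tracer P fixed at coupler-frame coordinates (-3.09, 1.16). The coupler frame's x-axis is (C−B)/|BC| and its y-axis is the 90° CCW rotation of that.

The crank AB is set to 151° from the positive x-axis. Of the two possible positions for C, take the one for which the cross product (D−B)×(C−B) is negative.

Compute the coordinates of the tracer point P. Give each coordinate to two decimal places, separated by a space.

-3.28 5.23

A=(0,0), D=(7.00,0)
B = A + 4.00·(cos151°, sin151°) = (-3.4985, 1.9392)
|BD| = 10.6761
circle(B,8.00) ∩ circle(D,10.00): a=3.6520, h=7.1178
  candidates: C₊=(1.3857,8.2752) cross=75.990; C₋=(-1.2001,-5.7235) cross=-75.990
  mode - wants cross < 0 → take C=(-1.2001,-5.7235) (cross=-75.990)
ex = (C−B)/|BC| = (0.2873,-0.9578); ey = (0.9578,0.2873)
P = B + -3.09·ex + 1.16·ey = (-3.2751,5.2322)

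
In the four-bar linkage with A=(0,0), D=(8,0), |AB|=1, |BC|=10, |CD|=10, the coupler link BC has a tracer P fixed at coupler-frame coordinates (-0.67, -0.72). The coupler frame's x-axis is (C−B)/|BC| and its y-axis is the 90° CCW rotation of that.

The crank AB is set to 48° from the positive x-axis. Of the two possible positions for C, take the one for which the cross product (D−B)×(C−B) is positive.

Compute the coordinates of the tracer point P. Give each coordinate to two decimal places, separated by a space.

A=(0,0), D=(8.00,0)
B = A + 1.00·(cos48°, sin48°) = (0.6691, 0.7431)
|BD| = 7.3684
circle(B,10.00) ∩ circle(D,10.00): a=3.6842, h=9.2966
  candidates: C₊=(5.2722,9.6208) cross=68.501; C₋=(3.3970,-8.8776) cross=-68.501
  mode + wants cross > 0 → take C=(5.2722,9.6208) (cross=68.501)
ex = (C−B)/|BC| = (0.4603,0.8878); ey = (-0.8878,0.4603)
P = B + -0.67·ex + -0.72·ey = (0.9999,-0.1831)

1.00 -0.18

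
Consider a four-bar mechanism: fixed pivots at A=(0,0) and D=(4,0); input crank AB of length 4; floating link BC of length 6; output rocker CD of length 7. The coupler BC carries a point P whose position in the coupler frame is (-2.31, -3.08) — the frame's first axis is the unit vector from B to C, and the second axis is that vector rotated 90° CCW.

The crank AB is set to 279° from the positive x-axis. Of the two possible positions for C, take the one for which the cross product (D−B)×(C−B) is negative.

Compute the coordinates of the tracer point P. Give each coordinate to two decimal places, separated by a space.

-2.85 -5.61

A=(0,0), D=(4.00,0)
B = A + 4.00·(cos279°, sin279°) = (0.6257, -3.9508)
|BD| = 5.1956
circle(B,6.00) ∩ circle(D,7.00): a=1.3467, h=5.8469
  candidates: C₊=(-2.9457,0.8706) cross=30.378; C₋=(5.9464,-6.7240) cross=-30.378
  mode - wants cross < 0 → take C=(5.9464,-6.7240) (cross=-30.378)
ex = (C−B)/|BC| = (0.8868,-0.4622); ey = (0.4622,0.8868)
P = B + -2.31·ex + -3.08·ey = (-2.8463,-5.6143)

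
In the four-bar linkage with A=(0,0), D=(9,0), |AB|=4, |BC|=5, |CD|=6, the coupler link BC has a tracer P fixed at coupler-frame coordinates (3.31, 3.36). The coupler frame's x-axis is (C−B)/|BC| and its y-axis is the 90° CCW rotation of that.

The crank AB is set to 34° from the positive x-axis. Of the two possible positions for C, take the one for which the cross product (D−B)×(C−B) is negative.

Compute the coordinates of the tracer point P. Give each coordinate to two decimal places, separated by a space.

A=(0,0), D=(9.00,0)
B = A + 4.00·(cos34°, sin34°) = (3.3162, 2.2368)
|BD| = 6.1081
circle(B,5.00) ∩ circle(D,6.00): a=2.1536, h=4.5124
  candidates: C₊=(6.9726,5.6471) cross=27.562; C₋=(3.6678,-2.7509) cross=-27.562
  mode - wants cross < 0 → take C=(3.6678,-2.7509) (cross=-27.562)
ex = (C−B)/|BC| = (0.0703,-0.9975); ey = (0.9975,0.0703)
P = B + 3.31·ex + 3.36·ey = (6.9006,-0.8288)

6.90 -0.83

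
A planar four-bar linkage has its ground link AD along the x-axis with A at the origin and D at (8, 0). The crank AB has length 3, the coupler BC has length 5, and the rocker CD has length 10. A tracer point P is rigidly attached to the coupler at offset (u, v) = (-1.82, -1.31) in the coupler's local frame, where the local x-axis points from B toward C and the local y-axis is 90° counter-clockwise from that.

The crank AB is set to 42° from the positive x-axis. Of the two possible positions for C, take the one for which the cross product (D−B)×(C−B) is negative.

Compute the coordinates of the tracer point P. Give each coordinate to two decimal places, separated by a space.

A=(0,0), D=(8.00,0)
B = A + 3.00·(cos42°, sin42°) = (2.2294, 2.0074)
|BD| = 6.1098
circle(B,5.00) ∩ circle(D,10.00): a=-3.0829, h=3.9365
  candidates: C₊=(0.6111,6.7382) cross=24.051; C₋=(-1.9756,-0.6977) cross=-24.051
  mode - wants cross < 0 → take C=(-1.9756,-0.6977) (cross=-24.051)
ex = (C−B)/|BC| = (-0.8410,-0.5410); ey = (0.5410,-0.8410)
P = B + -1.82·ex + -1.31·ey = (3.0514,4.0938)

3.05 4.09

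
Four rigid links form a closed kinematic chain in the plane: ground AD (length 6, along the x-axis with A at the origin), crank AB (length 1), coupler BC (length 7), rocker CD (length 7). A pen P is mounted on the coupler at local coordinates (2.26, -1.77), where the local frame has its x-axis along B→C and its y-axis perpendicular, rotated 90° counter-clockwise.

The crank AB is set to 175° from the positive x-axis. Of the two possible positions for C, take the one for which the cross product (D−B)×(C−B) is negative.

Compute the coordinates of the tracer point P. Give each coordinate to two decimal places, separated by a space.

A=(0,0), D=(6.00,0)
B = A + 1.00·(cos175°, sin175°) = (-0.9962, 0.0872)
|BD| = 6.9967
circle(B,7.00) ∩ circle(D,7.00): a=3.4984, h=6.0631
  candidates: C₊=(2.5774,6.1062) cross=42.422; C₋=(2.4264,-6.0191) cross=-42.422
  mode - wants cross < 0 → take C=(2.4264,-6.0191) (cross=-42.422)
ex = (C−B)/|BC| = (0.4889,-0.8723); ey = (0.8723,0.4889)
P = B + 2.26·ex + -1.77·ey = (-1.4352,-2.7497)

-1.44 -2.75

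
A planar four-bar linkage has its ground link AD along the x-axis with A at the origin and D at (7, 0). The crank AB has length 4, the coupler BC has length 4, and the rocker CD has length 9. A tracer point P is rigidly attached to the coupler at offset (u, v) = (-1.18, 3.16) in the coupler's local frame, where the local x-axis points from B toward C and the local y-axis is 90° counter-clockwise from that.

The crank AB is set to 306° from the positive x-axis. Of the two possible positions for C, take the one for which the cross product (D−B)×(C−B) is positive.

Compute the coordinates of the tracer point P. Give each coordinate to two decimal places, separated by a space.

3.05 -6.54

A=(0,0), D=(7.00,0)
B = A + 4.00·(cos306°, sin306°) = (2.3511, -3.2361)
|BD| = 5.6643
circle(B,4.00) ∩ circle(D,9.00): a=-2.9056, h=2.7491
  candidates: C₊=(-1.6042,-2.6398) cross=15.572; C₋=(1.5370,-7.1523) cross=-15.572
  mode + wants cross > 0 → take C=(-1.6042,-2.6398) (cross=15.572)
ex = (C−B)/|BC| = (-0.9888,0.1491); ey = (-0.1491,-0.9888)
P = B + -1.18·ex + 3.16·ey = (3.0469,-6.5367)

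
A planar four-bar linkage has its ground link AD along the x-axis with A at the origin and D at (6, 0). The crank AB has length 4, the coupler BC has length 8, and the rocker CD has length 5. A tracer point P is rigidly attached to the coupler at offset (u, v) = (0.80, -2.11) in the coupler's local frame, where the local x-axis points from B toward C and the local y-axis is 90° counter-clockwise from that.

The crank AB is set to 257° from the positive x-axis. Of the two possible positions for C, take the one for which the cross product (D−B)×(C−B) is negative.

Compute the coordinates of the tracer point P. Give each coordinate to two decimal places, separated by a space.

A=(0,0), D=(6.00,0)
B = A + 4.00·(cos257°, sin257°) = (-0.8998, -3.8975)
|BD| = 7.9245
circle(B,8.00) ∩ circle(D,5.00): a=6.4230, h=4.7692
  candidates: C₊=(2.3470,3.4140) cross=37.794; C₋=(7.0383,-4.8910) cross=-37.794
  mode - wants cross < 0 → take C=(7.0383,-4.8910) (cross=-37.794)
ex = (C−B)/|BC| = (0.9923,-0.1242); ey = (0.1242,0.9923)
P = B + 0.80·ex + -2.11·ey = (-0.3680,-6.0905)

-0.37 -6.09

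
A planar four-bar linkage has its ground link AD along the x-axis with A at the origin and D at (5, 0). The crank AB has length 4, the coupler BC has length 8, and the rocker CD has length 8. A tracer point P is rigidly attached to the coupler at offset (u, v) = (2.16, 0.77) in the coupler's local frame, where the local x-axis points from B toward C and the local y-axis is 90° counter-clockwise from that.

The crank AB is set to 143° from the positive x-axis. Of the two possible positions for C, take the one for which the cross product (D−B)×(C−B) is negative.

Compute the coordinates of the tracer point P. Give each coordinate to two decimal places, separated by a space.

-1.86 0.54

A=(0,0), D=(5.00,0)
B = A + 4.00·(cos143°, sin143°) = (-3.1945, 2.4073)
|BD| = 8.5408
circle(B,8.00) ∩ circle(D,8.00): a=4.2704, h=6.7649
  candidates: C₊=(2.8094,7.6942) cross=57.778; C₋=(-1.0040,-5.2870) cross=-57.778
  mode - wants cross < 0 → take C=(-1.0040,-5.2870) (cross=-57.778)
ex = (C−B)/|BC| = (0.2738,-0.9618); ey = (0.9618,0.2738)
P = B + 2.16·ex + 0.77·ey = (-1.8625,0.5407)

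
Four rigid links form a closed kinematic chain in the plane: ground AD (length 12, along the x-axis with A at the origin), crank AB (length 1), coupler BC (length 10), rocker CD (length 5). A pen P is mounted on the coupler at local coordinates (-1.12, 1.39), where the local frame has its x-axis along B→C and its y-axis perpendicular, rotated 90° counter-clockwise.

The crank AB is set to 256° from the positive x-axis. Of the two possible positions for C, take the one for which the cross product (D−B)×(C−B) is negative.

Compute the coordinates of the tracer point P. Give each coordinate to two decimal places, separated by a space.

-0.86 0.70

A=(0,0), D=(12.00,0)
B = A + 1.00·(cos256°, sin256°) = (-0.2419, -0.9703)
|BD| = 12.2803
circle(B,10.00) ∩ circle(D,5.00): a=9.1938, h=3.9336
  candidates: C₊=(8.6124,3.6775) cross=48.306; C₋=(9.2340,-4.1652) cross=-48.306
  mode - wants cross < 0 → take C=(9.2340,-4.1652) (cross=-48.306)
ex = (C−B)/|BC| = (0.9476,-0.3195); ey = (0.3195,0.9476)
P = B + -1.12·ex + 1.39·ey = (-0.8591,0.7047)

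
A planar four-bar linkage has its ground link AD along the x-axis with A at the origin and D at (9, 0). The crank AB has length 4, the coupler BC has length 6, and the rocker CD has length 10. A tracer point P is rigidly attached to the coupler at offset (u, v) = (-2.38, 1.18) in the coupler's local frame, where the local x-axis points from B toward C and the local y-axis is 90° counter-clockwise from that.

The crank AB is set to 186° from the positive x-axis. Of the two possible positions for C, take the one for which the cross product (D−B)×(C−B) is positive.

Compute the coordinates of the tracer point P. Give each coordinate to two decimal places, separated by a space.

A=(0,0), D=(9.00,0)
B = A + 4.00·(cos186°, sin186°) = (-3.9781, -0.4181)
|BD| = 12.9848
circle(B,6.00) ∩ circle(D,10.00): a=4.0280, h=4.4469
  candidates: C₊=(-0.0954,4.1562) cross=57.743; C₋=(0.1910,-4.7330) cross=-57.743
  mode + wants cross > 0 → take C=(-0.0954,4.1562) (cross=57.743)
ex = (C−B)/|BC| = (0.6471,0.7624); ey = (-0.7624,0.6471)
P = B + -2.38·ex + 1.18·ey = (-6.4178,-1.4690)

-6.42 -1.47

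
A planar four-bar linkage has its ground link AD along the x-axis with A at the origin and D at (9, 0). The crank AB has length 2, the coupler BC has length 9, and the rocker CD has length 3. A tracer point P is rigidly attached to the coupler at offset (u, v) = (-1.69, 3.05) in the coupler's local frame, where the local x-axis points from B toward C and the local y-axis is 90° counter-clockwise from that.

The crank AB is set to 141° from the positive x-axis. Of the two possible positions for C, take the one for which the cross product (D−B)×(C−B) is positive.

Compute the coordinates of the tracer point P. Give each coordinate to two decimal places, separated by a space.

A=(0,0), D=(9.00,0)
B = A + 2.00·(cos141°, sin141°) = (-1.5543, 1.2586)
|BD| = 10.6291
circle(B,9.00) ∩ circle(D,3.00): a=8.7015, h=2.2988
  candidates: C₊=(7.3582,2.5109) cross=24.434; C₋=(6.8138,-2.0543) cross=-24.434
  mode + wants cross > 0 → take C=(7.3582,2.5109) (cross=24.434)
ex = (C−B)/|BC| = (0.9903,0.1391); ey = (-0.1391,0.9903)
P = B + -1.69·ex + 3.05·ey = (-3.6522,4.0438)

-3.65 4.04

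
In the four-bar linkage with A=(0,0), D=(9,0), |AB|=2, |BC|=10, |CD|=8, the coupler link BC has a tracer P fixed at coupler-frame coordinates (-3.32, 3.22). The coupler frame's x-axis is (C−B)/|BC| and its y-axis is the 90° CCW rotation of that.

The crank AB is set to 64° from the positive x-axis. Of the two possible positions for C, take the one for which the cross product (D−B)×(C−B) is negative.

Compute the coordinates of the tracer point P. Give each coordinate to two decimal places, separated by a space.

2.26 6.21

A=(0,0), D=(9.00,0)
B = A + 2.00·(cos64°, sin64°) = (0.8767, 1.7976)
|BD| = 8.3198
circle(B,10.00) ∩ circle(D,8.00): a=6.3234, h=7.7469
  candidates: C₊=(8.7246,7.9953) cross=64.452; C₋=(5.3770,-7.1326) cross=-64.452
  mode - wants cross < 0 → take C=(5.3770,-7.1326) (cross=-64.452)
ex = (C−B)/|BC| = (0.4500,-0.8930); ey = (0.8930,0.4500)
P = B + -3.32·ex + 3.22·ey = (2.2582,6.2115)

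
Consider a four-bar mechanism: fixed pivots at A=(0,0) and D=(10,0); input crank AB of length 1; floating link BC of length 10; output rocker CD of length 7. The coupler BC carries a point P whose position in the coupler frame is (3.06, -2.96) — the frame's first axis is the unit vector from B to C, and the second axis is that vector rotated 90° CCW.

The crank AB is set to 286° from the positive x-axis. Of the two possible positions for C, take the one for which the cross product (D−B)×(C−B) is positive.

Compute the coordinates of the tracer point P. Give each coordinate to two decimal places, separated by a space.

A=(0,0), D=(10.00,0)
B = A + 1.00·(cos286°, sin286°) = (0.2756, -0.9613)
|BD| = 9.7718
circle(B,10.00) ∩ circle(D,7.00): a=7.4954, h=6.6195
  candidates: C₊=(7.0835,6.3635) cross=64.685; C₋=(8.3859,-6.8114) cross=-64.685
  mode + wants cross > 0 → take C=(7.0835,6.3635) (cross=64.685)
ex = (C−B)/|BC| = (0.6808,0.7325); ey = (-0.7325,0.6808)
P = B + 3.06·ex + -2.96·ey = (4.5270,-0.7350)

4.53 -0.74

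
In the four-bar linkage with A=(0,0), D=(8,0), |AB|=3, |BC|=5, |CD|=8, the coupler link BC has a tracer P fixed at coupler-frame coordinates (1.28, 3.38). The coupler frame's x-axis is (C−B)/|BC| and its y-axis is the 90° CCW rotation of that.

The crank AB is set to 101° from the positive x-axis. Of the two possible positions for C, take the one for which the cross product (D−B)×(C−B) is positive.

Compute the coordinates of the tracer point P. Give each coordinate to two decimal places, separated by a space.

-1.92 6.30

A=(0,0), D=(8.00,0)
B = A + 3.00·(cos101°, sin101°) = (-0.5724, 2.9449)
|BD| = 9.0642
circle(B,5.00) ∩ circle(D,8.00): a=2.3807, h=4.3968
  candidates: C₊=(3.1077,6.3297) cross=39.853; C₋=(0.2507,-1.9869) cross=-39.853
  mode + wants cross > 0 → take C=(3.1077,6.3297) (cross=39.853)
ex = (C−B)/|BC| = (0.7360,0.6770); ey = (-0.6770,0.7360)
P = B + 1.28·ex + 3.38·ey = (-1.9185,6.2991)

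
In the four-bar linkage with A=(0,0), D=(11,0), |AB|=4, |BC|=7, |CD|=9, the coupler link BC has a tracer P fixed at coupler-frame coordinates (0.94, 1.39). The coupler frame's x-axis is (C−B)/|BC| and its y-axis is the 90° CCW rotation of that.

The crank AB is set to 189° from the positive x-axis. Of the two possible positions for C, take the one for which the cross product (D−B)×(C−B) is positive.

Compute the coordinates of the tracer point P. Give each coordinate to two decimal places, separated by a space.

A=(0,0), D=(11.00,0)
B = A + 4.00·(cos189°, sin189°) = (-3.9508, -0.6257)
|BD| = 14.9638
circle(B,7.00) ∩ circle(D,9.00): a=6.4127, h=2.8067
  candidates: C₊=(2.3389,2.4467) cross=41.999; C₋=(2.5737,-3.1618) cross=-41.999
  mode + wants cross > 0 → take C=(2.3389,2.4467) (cross=41.999)
ex = (C−B)/|BC| = (0.8985,0.4389); ey = (-0.4389,0.8985)
P = B + 0.94·ex + 1.39·ey = (-3.7162,1.0358)

-3.72 1.04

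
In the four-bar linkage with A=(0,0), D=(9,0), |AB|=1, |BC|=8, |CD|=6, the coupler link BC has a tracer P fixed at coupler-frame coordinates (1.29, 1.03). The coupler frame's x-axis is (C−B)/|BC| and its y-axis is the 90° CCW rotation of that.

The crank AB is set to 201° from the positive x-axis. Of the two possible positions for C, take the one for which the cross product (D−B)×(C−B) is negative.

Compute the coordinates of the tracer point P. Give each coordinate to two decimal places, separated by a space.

0.71 -0.26

A=(0,0), D=(9.00,0)
B = A + 1.00·(cos201°, sin201°) = (-0.9336, -0.3584)
|BD| = 9.9400
circle(B,8.00) ∩ circle(D,6.00): a=6.3785, h=4.8286
  candidates: C₊=(5.2667,4.6970) cross=47.996; C₋=(5.6148,-4.9538) cross=-47.996
  mode - wants cross < 0 → take C=(5.6148,-4.9538) (cross=-47.996)
ex = (C−B)/|BC| = (0.8186,-0.5744); ey = (0.5744,0.8186)
P = B + 1.29·ex + 1.03·ey = (0.7140,-0.2563)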